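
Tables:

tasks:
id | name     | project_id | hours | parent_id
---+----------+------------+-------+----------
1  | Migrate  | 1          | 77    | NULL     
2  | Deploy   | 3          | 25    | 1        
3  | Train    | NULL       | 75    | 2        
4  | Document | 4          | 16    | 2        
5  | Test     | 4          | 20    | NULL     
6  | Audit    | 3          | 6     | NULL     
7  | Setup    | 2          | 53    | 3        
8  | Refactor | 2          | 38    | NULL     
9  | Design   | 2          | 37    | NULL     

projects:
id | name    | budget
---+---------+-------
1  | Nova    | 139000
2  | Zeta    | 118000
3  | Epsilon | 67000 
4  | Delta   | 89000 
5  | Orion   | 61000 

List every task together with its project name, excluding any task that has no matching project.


INNER JOIN keeps only tasks rows whose project_id matches an id in projects. Walk through each task:
  - task 1 (Migrate): project_id=1 -> matches Nova
  - task 2 (Deploy): project_id=3 -> matches Epsilon
  - task 3 (Train): project_id=NULL, no match -> dropped
  - task 4 (Document): project_id=4 -> matches Delta
  - task 5 (Test): project_id=4 -> matches Delta
  - task 6 (Audit): project_id=3 -> matches Epsilon
  - task 7 (Setup): project_id=2 -> matches Zeta
  - task 8 (Refactor): project_id=2 -> matches Zeta
  - task 9 (Design): project_id=2 -> matches Zeta
So 1 of 9 rows is dropped.

SQL:
SELECT a.name, b.name AS project
FROM tasks a
INNER JOIN projects b ON a.project_id = b.id

Result:
name     | project
---------+--------
Migrate  | Nova   
Deploy   | Epsilon
Document | Delta  
Test     | Delta  
Audit    | Epsilon
Setup    | Zeta   
Refactor | Zeta   
Design   | Zeta   


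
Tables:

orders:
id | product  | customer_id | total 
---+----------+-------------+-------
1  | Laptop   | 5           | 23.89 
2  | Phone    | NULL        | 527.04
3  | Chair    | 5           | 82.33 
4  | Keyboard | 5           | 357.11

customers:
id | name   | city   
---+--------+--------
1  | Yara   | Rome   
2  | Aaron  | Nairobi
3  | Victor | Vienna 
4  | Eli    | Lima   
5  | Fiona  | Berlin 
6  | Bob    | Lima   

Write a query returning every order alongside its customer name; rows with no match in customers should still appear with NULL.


LEFT JOIN keeps every row from orders (the left table); where customer_id has no match in customers, the customer columns become NULL. Walk through each order:
  - order 1 (Laptop): customer_id=5 -> matches Fiona
  - order 2 (Phone): customer_id=NULL, no match -> kept with NULL
  - order 3 (Chair): customer_id=5 -> matches Fiona
  - order 4 (Keyboard): customer_id=5 -> matches Fiona
All 4 rows appear; 1 has NULL customer.

SQL:
SELECT a.product, b.name AS customer
FROM orders a
LEFT JOIN customers b ON a.customer_id = b.id

Result:
product  | customer
---------+---------
Laptop   | Fiona   
Phone    | NULL    
Chair    | Fiona   
Keyboard | Fiona   


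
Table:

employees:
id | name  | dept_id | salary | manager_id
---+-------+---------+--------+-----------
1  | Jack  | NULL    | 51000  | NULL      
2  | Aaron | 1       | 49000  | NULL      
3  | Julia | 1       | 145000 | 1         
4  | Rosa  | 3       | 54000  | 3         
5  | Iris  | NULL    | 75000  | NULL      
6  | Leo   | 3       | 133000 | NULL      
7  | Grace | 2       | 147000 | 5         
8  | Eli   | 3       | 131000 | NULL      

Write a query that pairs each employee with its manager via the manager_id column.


This is a self-join: employees is joined to a second copy of itself, matching each row's manager_id to another row's id. Use LEFT JOIN so rows with manager_id=NULL are kept.
  - employee 1 (Jack): manager_id=NULL -> NULL
  - employee 2 (Aaron): manager_id=NULL -> NULL
  - employee 3 (Julia): manager_id=1 -> Jack
  - employee 4 (Rosa): manager_id=3 -> Julia
  - employee 5 (Iris): manager_id=NULL -> NULL
  - employee 6 (Leo): manager_id=NULL -> NULL
  - employee 7 (Grace): manager_id=5 -> Iris
  - employee 8 (Eli): manager_id=NULL -> NULL

SQL:
SELECT a.name AS item, b.name AS manager
FROM employees a
LEFT JOIN employees b ON a.manager_id = b.id

Result:
item  | manager
------+--------
Jack  | NULL   
Aaron | NULL   
Julia | Jack   
Rosa  | Julia  
Iris  | NULL   
Leo   | NULL   
Grace | Iris   
Eli   | NULL   


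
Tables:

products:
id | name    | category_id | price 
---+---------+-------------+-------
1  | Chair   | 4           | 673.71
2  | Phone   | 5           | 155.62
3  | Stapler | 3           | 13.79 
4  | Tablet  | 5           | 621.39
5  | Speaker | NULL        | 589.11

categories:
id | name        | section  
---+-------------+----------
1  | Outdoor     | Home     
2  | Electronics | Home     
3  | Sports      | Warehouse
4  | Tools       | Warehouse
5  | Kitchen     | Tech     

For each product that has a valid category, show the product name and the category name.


INNER JOIN keeps only products rows whose category_id matches an id in categories. Walk through each product:
  - product 1 (Chair): category_id=4 -> matches Tools
  - product 2 (Phone): category_id=5 -> matches Kitchen
  - product 3 (Stapler): category_id=3 -> matches Sports
  - product 4 (Tablet): category_id=5 -> matches Kitchen
  - product 5 (Speaker): category_id=NULL, no match -> dropped
So 1 of 5 rows is dropped.

SQL:
SELECT a.name, b.name AS category
FROM products a
INNER JOIN categories b ON a.category_id = b.id

Result:
name    | category
--------+---------
Chair   | Tools   
Phone   | Kitchen 
Stapler | Sports  
Tablet  | Kitchen 


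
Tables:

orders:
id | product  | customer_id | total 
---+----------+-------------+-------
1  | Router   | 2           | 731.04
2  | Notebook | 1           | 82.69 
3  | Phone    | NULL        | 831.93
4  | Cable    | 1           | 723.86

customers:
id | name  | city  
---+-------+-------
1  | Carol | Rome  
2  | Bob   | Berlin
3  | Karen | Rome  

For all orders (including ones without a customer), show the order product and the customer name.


LEFT JOIN keeps every row from orders (the left table); where customer_id has no match in customers, the customer columns become NULL. Walk through each order:
  - order 1 (Router): customer_id=2 -> matches Bob
  - order 2 (Notebook): customer_id=1 -> matches Carol
  - order 3 (Phone): customer_id=NULL, no match -> kept with NULL
  - order 4 (Cable): customer_id=1 -> matches Carol
All 4 rows appear; 1 has NULL customer.

SQL:
SELECT a.product, b.name AS customer
FROM orders a
LEFT JOIN customers b ON a.customer_id = b.id

Result:
product  | customer
---------+---------
Router   | Bob     
Notebook | Carol   
Phone    | NULL    
Cable    | Carol   


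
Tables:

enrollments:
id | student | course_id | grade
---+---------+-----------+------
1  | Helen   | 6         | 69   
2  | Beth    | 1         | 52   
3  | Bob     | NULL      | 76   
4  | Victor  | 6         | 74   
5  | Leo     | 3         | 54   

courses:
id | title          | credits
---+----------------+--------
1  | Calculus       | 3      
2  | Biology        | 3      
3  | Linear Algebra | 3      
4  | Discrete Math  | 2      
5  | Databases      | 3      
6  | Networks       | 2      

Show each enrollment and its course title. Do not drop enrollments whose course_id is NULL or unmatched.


LEFT JOIN keeps every row from enrollments (the left table); where course_id has no match in courses, the course columns become NULL. Walk through each enrollment:
  - enrollment 1 (Helen): course_id=6 -> matches Networks
  - enrollment 2 (Beth): course_id=1 -> matches Calculus
  - enrollment 3 (Bob): course_id=NULL, no match -> kept with NULL
  - enrollment 4 (Victor): course_id=6 -> matches Networks
  - enrollment 5 (Leo): course_id=3 -> matches Linear Algebra
All 5 rows appear; 1 has NULL course.

SQL:
SELECT a.student, b.title AS course
FROM enrollments a
LEFT JOIN courses b ON a.course_id = b.id

Result:
student | course        
--------+---------------
Helen   | Networks      
Beth    | Calculus      
Bob     | NULL          
Victor  | Networks      
Leo     | Linear Algebra


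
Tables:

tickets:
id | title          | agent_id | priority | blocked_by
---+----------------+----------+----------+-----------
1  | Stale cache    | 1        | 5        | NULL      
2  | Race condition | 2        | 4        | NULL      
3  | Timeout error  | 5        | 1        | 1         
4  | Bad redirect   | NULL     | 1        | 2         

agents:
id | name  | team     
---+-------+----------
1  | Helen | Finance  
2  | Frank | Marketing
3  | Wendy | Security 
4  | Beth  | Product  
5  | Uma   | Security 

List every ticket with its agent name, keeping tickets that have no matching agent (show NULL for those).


LEFT JOIN keeps every row from tickets (the left table); where agent_id has no match in agents, the agent columns become NULL. Walk through each ticket:
  - ticket 1 (Stale cache): agent_id=1 -> matches Helen
  - ticket 2 (Race condition): agent_id=2 -> matches Frank
  - ticket 3 (Timeout error): agent_id=5 -> matches Uma
  - ticket 4 (Bad redirect): agent_id=NULL, no match -> kept with NULL
All 4 rows appear; 1 has NULL agent.

SQL:
SELECT a.title, b.name AS agent
FROM tickets a
LEFT JOIN agents b ON a.agent_id = b.id

Result:
title          | agent
---------------+------
Stale cache    | Helen
Race condition | Frank
Timeout error  | Uma  
Bad redirect   | NULL 


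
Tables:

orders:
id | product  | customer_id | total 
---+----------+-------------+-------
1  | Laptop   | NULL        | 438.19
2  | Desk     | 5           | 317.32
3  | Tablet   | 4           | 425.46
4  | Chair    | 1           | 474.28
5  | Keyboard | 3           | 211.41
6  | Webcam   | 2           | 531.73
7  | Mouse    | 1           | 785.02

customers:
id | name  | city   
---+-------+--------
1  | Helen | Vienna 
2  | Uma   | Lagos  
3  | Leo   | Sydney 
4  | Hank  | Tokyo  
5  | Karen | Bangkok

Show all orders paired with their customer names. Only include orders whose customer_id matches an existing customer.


INNER JOIN keeps only orders rows whose customer_id matches an id in customers. Walk through each order:
  - order 1 (Laptop): customer_id=NULL, no match -> dropped
  - order 2 (Desk): customer_id=5 -> matches Karen
  - order 3 (Tablet): customer_id=4 -> matches Hank
  - order 4 (Chair): customer_id=1 -> matches Helen
  - order 5 (Keyboard): customer_id=3 -> matches Leo
  - order 6 (Webcam): customer_id=2 -> matches Uma
  - order 7 (Mouse): customer_id=1 -> matches Helen
So 1 of 7 rows is dropped.

SQL:
SELECT a.product, b.name AS customer
FROM orders a
INNER JOIN customers b ON a.customer_id = b.id

Result:
product  | customer
---------+---------
Desk     | Karen   
Tablet   | Hank    
Chair    | Helen   
Keyboard | Leo     
Webcam   | Uma     
Mouse    | Helen   


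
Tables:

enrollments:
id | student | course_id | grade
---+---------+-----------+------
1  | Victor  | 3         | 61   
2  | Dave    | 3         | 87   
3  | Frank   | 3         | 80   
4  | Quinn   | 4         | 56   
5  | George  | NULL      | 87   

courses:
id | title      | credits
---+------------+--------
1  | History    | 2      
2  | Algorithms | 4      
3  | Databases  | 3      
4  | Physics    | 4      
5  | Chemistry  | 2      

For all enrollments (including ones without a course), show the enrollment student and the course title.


LEFT JOIN keeps every row from enrollments (the left table); where course_id has no match in courses, the course columns become NULL. Walk through each enrollment:
  - enrollment 1 (Victor): course_id=3 -> matches Databases
  - enrollment 2 (Dave): course_id=3 -> matches Databases
  - enrollment 3 (Frank): course_id=3 -> matches Databases
  - enrollment 4 (Quinn): course_id=4 -> matches Physics
  - enrollment 5 (George): course_id=NULL, no match -> kept with NULL
All 5 rows appear; 1 has NULL course.

SQL:
SELECT a.student, b.title AS course
FROM enrollments a
LEFT JOIN courses b ON a.course_id = b.id

Result:
student | course   
--------+----------
Victor  | Databases
Dave    | Databases
Frank   | Databases
Quinn   | Physics  
George  | NULL     


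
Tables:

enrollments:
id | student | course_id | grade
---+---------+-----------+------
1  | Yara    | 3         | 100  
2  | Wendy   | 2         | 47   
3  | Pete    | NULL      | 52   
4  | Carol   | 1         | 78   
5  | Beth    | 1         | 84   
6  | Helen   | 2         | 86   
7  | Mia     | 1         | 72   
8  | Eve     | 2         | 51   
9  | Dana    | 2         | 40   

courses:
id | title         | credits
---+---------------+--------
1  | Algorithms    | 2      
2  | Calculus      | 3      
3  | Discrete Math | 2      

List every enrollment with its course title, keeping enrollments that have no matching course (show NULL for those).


LEFT JOIN keeps every row from enrollments (the left table); where course_id has no match in courses, the course columns become NULL. Walk through each enrollment:
  - enrollment 1 (Yara): course_id=3 -> matches Discrete Math
  - enrollment 2 (Wendy): course_id=2 -> matches Calculus
  - enrollment 3 (Pete): course_id=NULL, no match -> kept with NULL
  - enrollment 4 (Carol): course_id=1 -> matches Algorithms
  - enrollment 5 (Beth): course_id=1 -> matches Algorithms
  - enrollment 6 (Helen): course_id=2 -> matches Calculus
  - enrollment 7 (Mia): course_id=1 -> matches Algorithms
  - enrollment 8 (Eve): course_id=2 -> matches Calculus
  - enrollment 9 (Dana): course_id=2 -> matches Calculus
All 9 rows appear; 1 has NULL course.

SQL:
SELECT a.student, b.title AS course
FROM enrollments a
LEFT JOIN courses b ON a.course_id = b.id

Result:
student | course       
--------+--------------
Yara    | Discrete Math
Wendy   | Calculus     
Pete    | NULL         
Carol   | Algorithms   
Beth    | Algorithms   
Helen   | Calculus     
Mia     | Algorithms   
Eve     | Calculus     
Dana    | Calculus     


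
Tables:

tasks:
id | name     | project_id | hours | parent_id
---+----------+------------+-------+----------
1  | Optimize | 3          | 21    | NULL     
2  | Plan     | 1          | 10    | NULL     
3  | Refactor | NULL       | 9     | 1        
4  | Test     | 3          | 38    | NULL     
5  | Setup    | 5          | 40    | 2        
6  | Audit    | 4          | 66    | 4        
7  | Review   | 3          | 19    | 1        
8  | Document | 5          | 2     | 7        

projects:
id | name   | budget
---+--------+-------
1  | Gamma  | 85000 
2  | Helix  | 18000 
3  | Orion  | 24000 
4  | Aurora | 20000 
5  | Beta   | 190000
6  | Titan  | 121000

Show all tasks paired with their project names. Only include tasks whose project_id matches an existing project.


INNER JOIN keeps only tasks rows whose project_id matches an id in projects. Walk through each task:
  - task 1 (Optimize): project_id=3 -> matches Orion
  - task 2 (Plan): project_id=1 -> matches Gamma
  - task 3 (Refactor): project_id=NULL, no match -> dropped
  - task 4 (Test): project_id=3 -> matches Orion
  - task 5 (Setup): project_id=5 -> matches Beta
  - task 6 (Audit): project_id=4 -> matches Aurora
  - task 7 (Review): project_id=3 -> matches Orion
  - task 8 (Document): project_id=5 -> matches Beta
So 1 of 8 rows is dropped.

SQL:
SELECT a.name, b.name AS project
FROM tasks a
INNER JOIN projects b ON a.project_id = b.id

Result:
name     | project
---------+--------
Optimize | Orion  
Plan     | Gamma  
Test     | Orion  
Setup    | Beta   
Audit    | Aurora 
Review   | Orion  
Document | Beta   


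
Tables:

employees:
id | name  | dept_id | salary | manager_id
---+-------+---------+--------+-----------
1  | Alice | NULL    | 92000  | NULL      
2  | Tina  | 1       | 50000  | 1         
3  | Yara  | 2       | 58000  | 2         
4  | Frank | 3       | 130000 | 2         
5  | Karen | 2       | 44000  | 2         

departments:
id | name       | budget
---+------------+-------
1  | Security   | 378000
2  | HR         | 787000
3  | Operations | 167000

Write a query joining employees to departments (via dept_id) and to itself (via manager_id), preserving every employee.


Two LEFT JOINs from the same base table employees: one to departments via dept_id, one to employees itself via manager_id. Both are LEFT so every employee is preserved.
Match against departments:
  - employee 1 (Alice): dept_id=NULL, no match -> kept with NULL
  - employee 2 (Tina): dept_id=1 -> matches Security
  - employee 3 (Yara): dept_id=2 -> matches HR
  - employee 4 (Frank): dept_id=3 -> matches Operations
  - employee 5 (Karen): dept_id=2 -> matches HR
Match against employees (self):
  - employee 1 (Alice): manager_id=NULL -> NULL
  - employee 2 (Tina): manager_id=1 -> Alice
  - employee 3 (Yara): manager_id=2 -> Tina
  - employee 4 (Frank): manager_id=2 -> Tina
  - employee 5 (Karen): manager_id=2 -> Tina

SQL:
SELECT a.name, b.name AS department, c.name AS manager
FROM employees a
LEFT JOIN departments b ON a.dept_id = b.id
LEFT JOIN employees c ON a.manager_id = c.id

Result:
name  | department | manager
------+------------+--------
Alice | NULL       | NULL   
Tina  | Security   | Alice  
Yara  | HR         | Tina   
Frank | Operations | Tina   
Karen | HR         | Tina   


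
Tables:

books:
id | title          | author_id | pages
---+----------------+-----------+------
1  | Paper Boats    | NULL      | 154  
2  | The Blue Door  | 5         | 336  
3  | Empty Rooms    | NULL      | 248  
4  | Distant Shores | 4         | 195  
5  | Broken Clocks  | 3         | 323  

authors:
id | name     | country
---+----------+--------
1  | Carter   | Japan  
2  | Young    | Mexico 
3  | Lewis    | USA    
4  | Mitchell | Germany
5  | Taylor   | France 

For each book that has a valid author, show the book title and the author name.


INNER JOIN keeps only books rows whose author_id matches an id in authors. Walk through each book:
  - book 1 (Paper Boats): author_id=NULL, no match -> dropped
  - book 2 (The Blue Door): author_id=5 -> matches Taylor
  - book 3 (Empty Rooms): author_id=NULL, no match -> dropped
  - book 4 (Distant Shores): author_id=4 -> matches Mitchell
  - book 5 (Broken Clocks): author_id=3 -> matches Lewis
So 2 of 5 rows are dropped.

SQL:
SELECT a.title, b.name AS author
FROM books a
INNER JOIN authors b ON a.author_id = b.id

Result:
title          | author  
---------------+---------
The Blue Door  | Taylor  
Distant Shores | Mitchell
Broken Clocks  | Lewis   


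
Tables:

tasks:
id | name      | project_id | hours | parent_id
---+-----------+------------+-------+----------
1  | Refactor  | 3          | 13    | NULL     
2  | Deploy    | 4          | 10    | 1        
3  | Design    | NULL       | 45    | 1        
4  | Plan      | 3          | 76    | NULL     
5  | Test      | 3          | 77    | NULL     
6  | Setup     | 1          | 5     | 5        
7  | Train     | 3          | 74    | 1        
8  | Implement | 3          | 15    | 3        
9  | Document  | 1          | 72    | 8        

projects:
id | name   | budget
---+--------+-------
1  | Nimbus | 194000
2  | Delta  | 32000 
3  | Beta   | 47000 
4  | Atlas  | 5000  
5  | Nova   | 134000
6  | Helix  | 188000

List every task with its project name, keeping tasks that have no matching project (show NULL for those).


LEFT JOIN keeps every row from tasks (the left table); where project_id has no match in projects, the project columns become NULL. Walk through each task:
  - task 1 (Refactor): project_id=3 -> matches Beta
  - task 2 (Deploy): project_id=4 -> matches Atlas
  - task 3 (Design): project_id=NULL, no match -> kept with NULL
  - task 4 (Plan): project_id=3 -> matches Beta
  - task 5 (Test): project_id=3 -> matches Beta
  - task 6 (Setup): project_id=1 -> matches Nimbus
  - task 7 (Train): project_id=3 -> matches Beta
  - task 8 (Implement): project_id=3 -> matches Beta
  - task 9 (Document): project_id=1 -> matches Nimbus
All 9 rows appear; 1 has NULL project.

SQL:
SELECT a.name, b.name AS project
FROM tasks a
LEFT JOIN projects b ON a.project_id = b.id

Result:
name      | project
----------+--------
Refactor  | Beta   
Deploy    | Atlas  
Design    | NULL   
Plan      | Beta   
Test      | Beta   
Setup     | Nimbus 
Train     | Beta   
Implement | Beta   
Document  | Nimbus 


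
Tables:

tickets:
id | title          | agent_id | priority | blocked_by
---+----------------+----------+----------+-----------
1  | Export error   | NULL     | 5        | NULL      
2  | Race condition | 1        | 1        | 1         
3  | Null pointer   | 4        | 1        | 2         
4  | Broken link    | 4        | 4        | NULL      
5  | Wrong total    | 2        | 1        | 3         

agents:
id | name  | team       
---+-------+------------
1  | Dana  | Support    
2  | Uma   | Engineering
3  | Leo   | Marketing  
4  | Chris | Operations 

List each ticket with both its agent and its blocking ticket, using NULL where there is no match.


Two LEFT JOINs from the same base table tickets: one to agents via agent_id, one to tickets itself via blocked_by. Both are LEFT so every ticket is preserved.
Match against agents:
  - ticket 1 (Export error): agent_id=NULL, no match -> kept with NULL
  - ticket 2 (Race condition): agent_id=1 -> matches Dana
  - ticket 3 (Null pointer): agent_id=4 -> matches Chris
  - ticket 4 (Broken link): agent_id=4 -> matches Chris
  - ticket 5 (Wrong total): agent_id=2 -> matches Uma
Match against tickets (self):
  - ticket 1 (Export error): blocked_by=NULL -> NULL
  - ticket 2 (Race condition): blocked_by=1 -> Export error
  - ticket 3 (Null pointer): blocked_by=2 -> Race condition
  - ticket 4 (Broken link): blocked_by=NULL -> NULL
  - ticket 5 (Wrong total): blocked_by=3 -> Null pointer

SQL:
SELECT a.title, b.name AS agent, c.title AS blocked_by
FROM tickets a
LEFT JOIN agents b ON a.agent_id = b.id
LEFT JOIN tickets c ON a.blocked_by = c.id

Result:
title          | agent | blocked_by    
---------------+-------+---------------
Export error   | NULL  | NULL          
Race condition | Dana  | Export error  
Null pointer   | Chris | Race condition
Broken link    | Chris | NULL          
Wrong total    | Uma   | Null pointer  


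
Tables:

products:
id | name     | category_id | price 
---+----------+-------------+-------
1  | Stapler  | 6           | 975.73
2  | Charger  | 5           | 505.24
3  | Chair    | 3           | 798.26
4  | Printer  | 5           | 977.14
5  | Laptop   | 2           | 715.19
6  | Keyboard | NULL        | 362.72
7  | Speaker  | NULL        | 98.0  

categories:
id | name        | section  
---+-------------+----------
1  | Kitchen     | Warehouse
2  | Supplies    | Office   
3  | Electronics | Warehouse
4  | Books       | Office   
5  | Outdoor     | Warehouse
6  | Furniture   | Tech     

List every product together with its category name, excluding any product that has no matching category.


INNER JOIN keeps only products rows whose category_id matches an id in categories. Walk through each product:
  - product 1 (Stapler): category_id=6 -> matches Furniture
  - product 2 (Charger): category_id=5 -> matches Outdoor
  - product 3 (Chair): category_id=3 -> matches Electronics
  - product 4 (Printer): category_id=5 -> matches Outdoor
  - product 5 (Laptop): category_id=2 -> matches Supplies
  - product 6 (Keyboard): category_id=NULL, no match -> dropped
  - product 7 (Speaker): category_id=NULL, no match -> dropped
So 2 of 7 rows are dropped.

SQL:
SELECT a.name, b.name AS category
FROM products a
INNER JOIN categories b ON a.category_id = b.id

Result:
name    | category   
--------+------------
Stapler | Furniture  
Charger | Outdoor    
Chair   | Electronics
Printer | Outdoor    
Laptop  | Supplies   


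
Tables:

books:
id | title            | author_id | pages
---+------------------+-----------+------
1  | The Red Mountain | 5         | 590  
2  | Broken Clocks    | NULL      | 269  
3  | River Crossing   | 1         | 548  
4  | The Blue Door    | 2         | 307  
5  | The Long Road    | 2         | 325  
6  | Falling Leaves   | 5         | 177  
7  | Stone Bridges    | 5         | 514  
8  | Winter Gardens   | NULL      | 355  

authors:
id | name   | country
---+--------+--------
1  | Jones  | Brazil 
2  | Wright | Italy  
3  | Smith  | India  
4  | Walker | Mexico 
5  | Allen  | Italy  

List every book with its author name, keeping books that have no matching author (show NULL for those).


LEFT JOIN keeps every row from books (the left table); where author_id has no match in authors, the author columns become NULL. Walk through each book:
  - book 1 (The Red Mountain): author_id=5 -> matches Allen
  - book 2 (Broken Clocks): author_id=NULL, no match -> kept with NULL
  - book 3 (River Crossing): author_id=1 -> matches Jones
  - book 4 (The Blue Door): author_id=2 -> matches Wright
  - book 5 (The Long Road): author_id=2 -> matches Wright
  - book 6 (Falling Leaves): author_id=5 -> matches Allen
  - book 7 (Stone Bridges): author_id=5 -> matches Allen
  - book 8 (Winter Gardens): author_id=NULL, no match -> kept with NULL
All 8 rows appear; 2 have NULL author.

SQL:
SELECT a.title, b.name AS author
FROM books a
LEFT JOIN authors b ON a.author_id = b.id

Result:
title            | author
-----------------+-------
The Red Mountain | Allen 
Broken Clocks    | NULL  
River Crossing   | Jones 
The Blue Door    | Wright
The Long Road    | Wright
Falling Leaves   | Allen 
Stone Bridges    | Allen 
Winter Gardens   | NULL  


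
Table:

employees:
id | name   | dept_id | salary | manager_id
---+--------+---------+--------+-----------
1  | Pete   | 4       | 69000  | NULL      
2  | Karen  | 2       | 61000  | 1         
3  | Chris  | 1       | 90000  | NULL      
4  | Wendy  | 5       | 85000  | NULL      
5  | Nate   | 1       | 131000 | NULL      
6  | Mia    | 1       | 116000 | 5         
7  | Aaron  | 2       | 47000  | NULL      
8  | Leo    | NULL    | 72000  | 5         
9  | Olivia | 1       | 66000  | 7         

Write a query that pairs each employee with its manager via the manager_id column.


This is a self-join: employees is joined to a second copy of itself, matching each row's manager_id to another row's id. Use LEFT JOIN so rows with manager_id=NULL are kept.
  - employee 1 (Pete): manager_id=NULL -> NULL
  - employee 2 (Karen): manager_id=1 -> Pete
  - employee 3 (Chris): manager_id=NULL -> NULL
  - employee 4 (Wendy): manager_id=NULL -> NULL
  - employee 5 (Nate): manager_id=NULL -> NULL
  - employee 6 (Mia): manager_id=5 -> Nate
  - employee 7 (Aaron): manager_id=NULL -> NULL
  - employee 8 (Leo): manager_id=5 -> Nate
  - employee 9 (Olivia): manager_id=7 -> Aaron

SQL:
SELECT a.name AS item, b.name AS manager
FROM employees a
LEFT JOIN employees b ON a.manager_id = b.id

Result:
item   | manager
-------+--------
Pete   | NULL   
Karen  | Pete   
Chris  | NULL   
Wendy  | NULL   
Nate   | NULL   
Mia    | Nate   
Aaron  | NULL   
Leo    | Nate   
Olivia | Aaron  


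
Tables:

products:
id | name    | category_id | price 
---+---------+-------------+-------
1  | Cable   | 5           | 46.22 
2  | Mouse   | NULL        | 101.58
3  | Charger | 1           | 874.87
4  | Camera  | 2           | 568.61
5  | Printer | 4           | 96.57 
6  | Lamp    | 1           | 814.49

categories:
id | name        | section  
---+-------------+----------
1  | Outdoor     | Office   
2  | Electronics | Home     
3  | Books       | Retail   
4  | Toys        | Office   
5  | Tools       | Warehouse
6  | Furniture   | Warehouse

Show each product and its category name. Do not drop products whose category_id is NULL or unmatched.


LEFT JOIN keeps every row from products (the left table); where category_id has no match in categories, the category columns become NULL. Walk through each product:
  - product 1 (Cable): category_id=5 -> matches Tools
  - product 2 (Mouse): category_id=NULL, no match -> kept with NULL
  - product 3 (Charger): category_id=1 -> matches Outdoor
  - product 4 (Camera): category_id=2 -> matches Electronics
  - product 5 (Printer): category_id=4 -> matches Toys
  - product 6 (Lamp): category_id=1 -> matches Outdoor
All 6 rows appear; 1 has NULL category.

SQL:
SELECT a.name, b.name AS category
FROM products a
LEFT JOIN categories b ON a.category_id = b.id

Result:
name    | category   
--------+------------
Cable   | Tools      
Mouse   | NULL       
Charger | Outdoor    
Camera  | Electronics
Printer | Toys       
Lamp    | Outdoor    


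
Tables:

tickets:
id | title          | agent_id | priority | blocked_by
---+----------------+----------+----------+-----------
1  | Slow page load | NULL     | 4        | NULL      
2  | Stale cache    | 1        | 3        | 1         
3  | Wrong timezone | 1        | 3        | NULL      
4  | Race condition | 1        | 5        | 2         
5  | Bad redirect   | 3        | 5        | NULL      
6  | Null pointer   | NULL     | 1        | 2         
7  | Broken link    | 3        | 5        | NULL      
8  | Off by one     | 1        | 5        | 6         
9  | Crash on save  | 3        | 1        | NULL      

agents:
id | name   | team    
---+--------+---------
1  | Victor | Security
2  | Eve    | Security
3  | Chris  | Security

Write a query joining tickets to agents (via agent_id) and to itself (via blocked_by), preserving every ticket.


Two LEFT JOINs from the same base table tickets: one to agents via agent_id, one to tickets itself via blocked_by. Both are LEFT so every ticket is preserved.
Match against agents:
  - ticket 1 (Slow page load): agent_id=NULL, no match -> kept with NULL
  - ticket 2 (Stale cache): agent_id=1 -> matches Victor
  - ticket 3 (Wrong timezone): agent_id=1 -> matches Victor
  - ticket 4 (Race condition): agent_id=1 -> matches Victor
  - ticket 5 (Bad redirect): agent_id=3 -> matches Chris
  - ticket 6 (Null pointer): agent_id=NULL, no match -> kept with NULL
  - ticket 7 (Broken link): agent_id=3 -> matches Chris
  - ticket 8 (Off by one): agent_id=1 -> matches Victor
  - ticket 9 (Crash on save): agent_id=3 -> matches Chris
Match against tickets (self):
  - ticket 1 (Slow page load): blocked_by=NULL -> NULL
  - ticket 2 (Stale cache): blocked_by=1 -> Slow page load
  - ticket 3 (Wrong timezone): blocked_by=NULL -> NULL
  - ticket 4 (Race condition): blocked_by=2 -> Stale cache
  - ticket 5 (Bad redirect): blocked_by=NULL -> NULL
  - ticket 6 (Null pointer): blocked_by=2 -> Stale cache
  - ticket 7 (Broken link): blocked_by=NULL -> NULL
  - ticket 8 (Off by one): blocked_by=6 -> Null pointer
  - ticket 9 (Crash on save): blocked_by=NULL -> NULL

SQL:
SELECT a.title, b.name AS agent, c.title AS blocked_by
FROM tickets a
LEFT JOIN agents b ON a.agent_id = b.id
LEFT JOIN tickets c ON a.blocked_by = c.id

Result:
title          | agent  | blocked_by    
---------------+--------+---------------
Slow page load | NULL   | NULL          
Stale cache    | Victor | Slow page load
Wrong timezone | Victor | NULL          
Race condition | Victor | Stale cache   
Bad redirect   | Chris  | NULL          
Null pointer   | NULL   | Stale cache   
Broken link    | Chris  | NULL          
Off by one     | Victor | Null pointer  
Crash on save  | Chris  | NULL          


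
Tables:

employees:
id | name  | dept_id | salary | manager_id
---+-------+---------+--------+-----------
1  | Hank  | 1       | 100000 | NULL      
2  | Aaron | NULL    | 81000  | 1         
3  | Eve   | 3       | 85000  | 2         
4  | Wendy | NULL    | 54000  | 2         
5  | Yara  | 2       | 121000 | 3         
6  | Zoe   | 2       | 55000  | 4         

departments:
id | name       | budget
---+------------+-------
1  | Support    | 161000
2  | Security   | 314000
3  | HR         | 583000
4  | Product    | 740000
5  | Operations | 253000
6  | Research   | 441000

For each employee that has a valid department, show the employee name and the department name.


INNER JOIN keeps only employees rows whose dept_id matches an id in departments. Walk through each employee:
  - employee 1 (Hank): dept_id=1 -> matches Support
  - employee 2 (Aaron): dept_id=NULL, no match -> dropped
  - employee 3 (Eve): dept_id=3 -> matches HR
  - employee 4 (Wendy): dept_id=NULL, no match -> dropped
  - employee 5 (Yara): dept_id=2 -> matches Security
  - employee 6 (Zoe): dept_id=2 -> matches Security
So 2 of 6 rows are dropped.

SQL:
SELECT a.name, b.name AS department
FROM employees a
INNER JOIN departments b ON a.dept_id = b.id

Result:
name | department
-----+-----------
Hank | Support   
Eve  | HR        
Yara | Security  
Zoe  | Security  


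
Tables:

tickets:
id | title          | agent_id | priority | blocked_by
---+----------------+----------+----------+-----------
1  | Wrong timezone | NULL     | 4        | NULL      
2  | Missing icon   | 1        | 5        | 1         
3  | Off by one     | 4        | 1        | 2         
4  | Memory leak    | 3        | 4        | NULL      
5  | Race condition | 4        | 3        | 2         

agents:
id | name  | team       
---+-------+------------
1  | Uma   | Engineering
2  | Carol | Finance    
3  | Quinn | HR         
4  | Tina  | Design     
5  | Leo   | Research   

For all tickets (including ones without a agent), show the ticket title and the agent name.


LEFT JOIN keeps every row from tickets (the left table); where agent_id has no match in agents, the agent columns become NULL. Walk through each ticket:
  - ticket 1 (Wrong timezone): agent_id=NULL, no match -> kept with NULL
  - ticket 2 (Missing icon): agent_id=1 -> matches Uma
  - ticket 3 (Off by one): agent_id=4 -> matches Tina
  - ticket 4 (Memory leak): agent_id=3 -> matches Quinn
  - ticket 5 (Race condition): agent_id=4 -> matches Tina
All 5 rows appear; 1 has NULL agent.

SQL:
SELECT a.title, b.name AS agent
FROM tickets a
LEFT JOIN agents b ON a.agent_id = b.id

Result:
title          | agent
---------------+------
Wrong timezone | NULL 
Missing icon   | Uma  
Off by one     | Tina 
Memory leak    | Quinn
Race condition | Tina 


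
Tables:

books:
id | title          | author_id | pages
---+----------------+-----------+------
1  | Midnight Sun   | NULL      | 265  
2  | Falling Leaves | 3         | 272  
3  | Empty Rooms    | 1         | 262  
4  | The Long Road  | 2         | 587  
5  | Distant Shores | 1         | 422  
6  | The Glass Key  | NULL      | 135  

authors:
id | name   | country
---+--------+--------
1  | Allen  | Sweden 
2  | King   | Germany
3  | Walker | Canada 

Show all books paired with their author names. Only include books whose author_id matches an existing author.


INNER JOIN keeps only books rows whose author_id matches an id in authors. Walk through each book:
  - book 1 (Midnight Sun): author_id=NULL, no match -> dropped
  - book 2 (Falling Leaves): author_id=3 -> matches Walker
  - book 3 (Empty Rooms): author_id=1 -> matches Allen
  - book 4 (The Long Road): author_id=2 -> matches King
  - book 5 (Distant Shores): author_id=1 -> matches Allen
  - book 6 (The Glass Key): author_id=NULL, no match -> dropped
So 2 of 6 rows are dropped.

SQL:
SELECT a.title, b.name AS author
FROM books a
INNER JOIN authors b ON a.author_id = b.id

Result:
title          | author
---------------+-------
Falling Leaves | Walker
Empty Rooms    | Allen 
The Long Road  | King  
Distant Shores | Allen 


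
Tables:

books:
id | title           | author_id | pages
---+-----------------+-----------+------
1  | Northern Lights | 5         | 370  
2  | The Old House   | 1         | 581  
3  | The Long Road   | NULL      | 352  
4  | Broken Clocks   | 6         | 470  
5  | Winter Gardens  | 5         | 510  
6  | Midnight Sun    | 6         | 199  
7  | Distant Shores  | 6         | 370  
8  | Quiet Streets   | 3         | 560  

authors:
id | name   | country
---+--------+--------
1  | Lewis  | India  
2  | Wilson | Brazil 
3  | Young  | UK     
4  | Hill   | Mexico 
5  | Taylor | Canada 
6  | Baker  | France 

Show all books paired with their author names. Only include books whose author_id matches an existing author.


INNER JOIN keeps only books rows whose author_id matches an id in authors. Walk through each book:
  - book 1 (Northern Lights): author_id=5 -> matches Taylor
  - book 2 (The Old House): author_id=1 -> matches Lewis
  - book 3 (The Long Road): author_id=NULL, no match -> dropped
  - book 4 (Broken Clocks): author_id=6 -> matches Baker
  - book 5 (Winter Gardens): author_id=5 -> matches Taylor
  - book 6 (Midnight Sun): author_id=6 -> matches Baker
  - book 7 (Distant Shores): author_id=6 -> matches Baker
  - book 8 (Quiet Streets): author_id=3 -> matches Young
So 1 of 8 rows is dropped.

SQL:
SELECT a.title, b.name AS author
FROM books a
INNER JOIN authors b ON a.author_id = b.id

Result:
title           | author
----------------+-------
Northern Lights | Taylor
The Old House   | Lewis 
Broken Clocks   | Baker 
Winter Gardens  | Taylor
Midnight Sun    | Baker 
Distant Shores  | Baker 
Quiet Streets   | Young 


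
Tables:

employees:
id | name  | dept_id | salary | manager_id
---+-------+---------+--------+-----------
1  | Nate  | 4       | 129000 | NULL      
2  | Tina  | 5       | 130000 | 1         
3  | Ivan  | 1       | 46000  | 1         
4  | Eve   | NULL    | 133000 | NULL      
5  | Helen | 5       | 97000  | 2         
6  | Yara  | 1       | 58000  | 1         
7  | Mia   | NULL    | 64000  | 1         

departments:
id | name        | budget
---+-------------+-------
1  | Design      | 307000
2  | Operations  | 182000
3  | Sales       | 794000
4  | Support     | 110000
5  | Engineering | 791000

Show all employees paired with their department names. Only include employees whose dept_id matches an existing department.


INNER JOIN keeps only employees rows whose dept_id matches an id in departments. Walk through each employee:
  - employee 1 (Nate): dept_id=4 -> matches Support
  - employee 2 (Tina): dept_id=5 -> matches Engineering
  - employee 3 (Ivan): dept_id=1 -> matches Design
  - employee 4 (Eve): dept_id=NULL, no match -> dropped
  - employee 5 (Helen): dept_id=5 -> matches Engineering
  - employee 6 (Yara): dept_id=1 -> matches Design
  - employee 7 (Mia): dept_id=NULL, no match -> dropped
So 2 of 7 rows are dropped.

SQL:
SELECT a.name, b.name AS department
FROM employees a
INNER JOIN departments b ON a.dept_id = b.id

Result:
name  | department 
------+------------
Nate  | Support    
Tina  | Engineering
Ivan  | Design     
Helen | Engineering
Yara  | Design     


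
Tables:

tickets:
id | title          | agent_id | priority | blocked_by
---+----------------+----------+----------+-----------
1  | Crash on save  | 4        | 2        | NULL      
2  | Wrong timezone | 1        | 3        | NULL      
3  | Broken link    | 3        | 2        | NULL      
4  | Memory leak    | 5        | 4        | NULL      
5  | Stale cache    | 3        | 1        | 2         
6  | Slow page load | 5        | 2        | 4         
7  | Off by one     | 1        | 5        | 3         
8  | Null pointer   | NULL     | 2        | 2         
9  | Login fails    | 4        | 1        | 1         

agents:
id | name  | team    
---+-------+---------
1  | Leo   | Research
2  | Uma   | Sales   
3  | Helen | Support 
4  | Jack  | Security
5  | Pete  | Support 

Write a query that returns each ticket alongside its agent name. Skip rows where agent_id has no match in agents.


INNER JOIN keeps only tickets rows whose agent_id matches an id in agents. Walk through each ticket:
  - ticket 1 (Crash on save): agent_id=4 -> matches Jack
  - ticket 2 (Wrong timezone): agent_id=1 -> matches Leo
  - ticket 3 (Broken link): agent_id=3 -> matches Helen
  - ticket 4 (Memory leak): agent_id=5 -> matches Pete
  - ticket 5 (Stale cache): agent_id=3 -> matches Helen
  - ticket 6 (Slow page load): agent_id=5 -> matches Pete
  - ticket 7 (Off by one): agent_id=1 -> matches Leo
  - ticket 8 (Null pointer): agent_id=NULL, no match -> dropped
  - ticket 9 (Login fails): agent_id=4 -> matches Jack
So 1 of 9 rows is dropped.

SQL:
SELECT a.title, b.name AS agent
FROM tickets a
INNER JOIN agents b ON a.agent_id = b.id

Result:
title          | agent
---------------+------
Crash on save  | Jack 
Wrong timezone | Leo  
Broken link    | Helen
Memory leak    | Pete 
Stale cache    | Helen
Slow page load | Pete 
Off by one     | Leo  
Login fails    | Jack 


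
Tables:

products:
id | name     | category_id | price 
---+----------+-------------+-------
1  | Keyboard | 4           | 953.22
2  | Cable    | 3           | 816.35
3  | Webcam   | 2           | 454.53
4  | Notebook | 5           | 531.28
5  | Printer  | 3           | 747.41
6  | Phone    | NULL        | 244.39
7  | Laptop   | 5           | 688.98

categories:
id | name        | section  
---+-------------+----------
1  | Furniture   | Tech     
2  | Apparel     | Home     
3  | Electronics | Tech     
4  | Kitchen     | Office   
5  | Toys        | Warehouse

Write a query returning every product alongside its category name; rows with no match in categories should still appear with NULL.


LEFT JOIN keeps every row from products (the left table); where category_id has no match in categories, the category columns become NULL. Walk through each product:
  - product 1 (Keyboard): category_id=4 -> matches Kitchen
  - product 2 (Cable): category_id=3 -> matches Electronics
  - product 3 (Webcam): category_id=2 -> matches Apparel
  - product 4 (Notebook): category_id=5 -> matches Toys
  - product 5 (Printer): category_id=3 -> matches Electronics
  - product 6 (Phone): category_id=NULL, no match -> kept with NULL
  - product 7 (Laptop): category_id=5 -> matches Toys
All 7 rows appear; 1 has NULL category.

SQL:
SELECT a.name, b.name AS category
FROM products a
LEFT JOIN categories b ON a.category_id = b.id

Result:
name     | category   
---------+------------
Keyboard | Kitchen    
Cable    | Electronics
Webcam   | Apparel    
Notebook | Toys       
Printer  | Electronics
Phone    | NULL       
Laptop   | Toys       
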